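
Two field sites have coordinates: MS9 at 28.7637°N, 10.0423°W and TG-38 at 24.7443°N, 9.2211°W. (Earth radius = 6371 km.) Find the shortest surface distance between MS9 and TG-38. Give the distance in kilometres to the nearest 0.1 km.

454.3 km

Δφ = -4.0194°,  Δλ = 0.8212°
a = sin²(Δφ/2) + cos φ₁ cos φ₂ sin²(Δλ/2) = 0.001271
c = 2·arcsin(√a) = 0.071309 rad = 4.0857°
d = R·c = 6371 × 0.071309 = 454.3 km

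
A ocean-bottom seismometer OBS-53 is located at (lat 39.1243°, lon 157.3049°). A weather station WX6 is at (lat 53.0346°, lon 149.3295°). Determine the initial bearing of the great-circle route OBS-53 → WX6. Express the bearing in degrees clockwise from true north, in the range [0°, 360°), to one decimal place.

Δλ = -7.9754°
y = sin Δλ · cos φ₂ = -0.083434
x = cos φ₁ sin φ₂ − sin φ₁ cos φ₂ cos Δλ = 0.244073
θ = atan2(y, x) = -18.8725° → 341.1275° (mod 360°)

341.1°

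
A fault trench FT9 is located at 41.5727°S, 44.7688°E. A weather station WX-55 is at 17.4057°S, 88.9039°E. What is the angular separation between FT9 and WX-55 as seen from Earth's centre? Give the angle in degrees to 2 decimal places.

44.70°

Δφ = 24.1670°,  Δλ = 44.1351°
a = sin²(Δφ/2) + cos φ₁ cos φ₂ sin²(Δλ/2) = 0.144583
c = 2·arcsin(√a) = 0.780114 rad = 44.6972°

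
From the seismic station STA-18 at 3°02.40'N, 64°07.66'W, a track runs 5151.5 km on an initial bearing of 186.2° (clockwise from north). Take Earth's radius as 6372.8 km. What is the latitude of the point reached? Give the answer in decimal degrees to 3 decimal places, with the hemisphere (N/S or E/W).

STA-18: φ = +3.04000°, λ = -64.12767°
δ = d/R = 5151.5/6372.8 = 0.808357 rad
φ₂ = arcsin(sin φ₁ cos δ + cos φ₁ sin δ cos θ)
   = arcsin(0.05303·0.69069 + 0.99859·0.72315·-0.99415) = -42.94397°
λ₂ = λ₁ + atan2(sin θ sin δ cos φ₁, cos δ − sin φ₁ sin φ₂) = -70.25228°

42.944°S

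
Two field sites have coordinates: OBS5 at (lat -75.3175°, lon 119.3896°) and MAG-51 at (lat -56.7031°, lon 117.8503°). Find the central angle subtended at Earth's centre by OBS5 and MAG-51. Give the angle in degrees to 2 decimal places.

18.62°

Δφ = 18.6144°,  Δλ = -1.5393°
a = sin²(Δφ/2) + cos φ₁ cos φ₂ sin²(Δλ/2) = 0.026181
c = 2·arcsin(√a) = 0.325040 rad = 18.6234°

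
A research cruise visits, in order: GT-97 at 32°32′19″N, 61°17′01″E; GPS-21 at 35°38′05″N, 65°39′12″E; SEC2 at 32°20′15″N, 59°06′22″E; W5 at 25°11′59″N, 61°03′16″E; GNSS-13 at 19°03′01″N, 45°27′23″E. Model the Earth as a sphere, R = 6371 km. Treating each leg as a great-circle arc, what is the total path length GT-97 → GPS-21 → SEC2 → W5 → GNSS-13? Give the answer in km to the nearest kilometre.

GT-97: φ = +32.53861°, λ = +61.28361°
GPS-21: φ = +35.63472°, λ = +65.65333°
SEC2: φ = +32.33750°, λ = +59.10611°
W5: φ = +25.19972°, λ = +61.05444°
GNSS-13: φ = +19.05028°, λ = +45.45639°
GT-97→GPS-21: c = 0.083106 rad, d = 529.47 km
GPS-21→SEC2: c = 0.110817 rad, d = 706.01 km
SEC2→W5: c = 0.128085 rad, d = 816.03 km
W5→GNSS-13: c = 0.273810 rad, d = 1744.45 km
Total = 529.47 + 706.01 + 816.03 + 1744.45 = 3795.96 km

3796 km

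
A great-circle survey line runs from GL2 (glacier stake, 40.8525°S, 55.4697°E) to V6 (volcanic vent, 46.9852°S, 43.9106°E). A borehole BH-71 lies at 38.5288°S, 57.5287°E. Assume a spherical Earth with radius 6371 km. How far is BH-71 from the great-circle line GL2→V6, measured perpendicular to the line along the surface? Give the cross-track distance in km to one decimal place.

79.6 km

δ₁₃ = central angle GL2→BH-71 = 0.049083 rad  (haversine)
θ₁₃ = bearing GL2→BH-71 = 34.950°,  θ₁₂ = bearing GL2→V6 = 229.711°
dₓₜ = R·arcsin(sin δ₁₃ · sin(θ₁₃ − θ₁₂)) = 6371·arcsin(0.04906·sin(-194.761°)) = 79.642 km
|dₓₜ| = 79.642 km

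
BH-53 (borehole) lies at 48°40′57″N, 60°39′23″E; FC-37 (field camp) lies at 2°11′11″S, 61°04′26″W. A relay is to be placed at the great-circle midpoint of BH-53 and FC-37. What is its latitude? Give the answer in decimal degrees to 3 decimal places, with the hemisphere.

BH-53: φ = +48.68250°, λ = +60.65639°
FC-37: φ = -2.18639°, λ = -61.07389°
Bx = cos φ₂ cos Δλ = -0.525538,  By = cos φ₂ sin Δλ = -0.849914
φₘ = atan2(sin φ₁ + sin φ₂, √((cos φ₁ + Bx)² + By²)) = 39.64059°
λₘ = λ₁ + atan2(By, cos φ₁ + Bx) = -20.33838°

39.641°N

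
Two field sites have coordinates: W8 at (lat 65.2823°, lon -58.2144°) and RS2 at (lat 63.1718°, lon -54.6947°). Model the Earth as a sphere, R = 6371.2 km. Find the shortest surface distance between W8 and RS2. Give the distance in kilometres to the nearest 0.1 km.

289.8 km

Δφ = -2.1105°,  Δλ = 3.5197°
a = sin²(Δφ/2) + cos φ₁ cos φ₂ sin²(Δλ/2) = 0.000517
c = 2·arcsin(√a) = 0.045486 rad = 2.6062°
d = R·c = 6371.2 × 0.045486 = 289.8 km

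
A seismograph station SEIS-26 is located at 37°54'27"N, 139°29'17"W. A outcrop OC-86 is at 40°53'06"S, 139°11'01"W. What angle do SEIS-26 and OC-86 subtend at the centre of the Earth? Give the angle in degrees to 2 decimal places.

78.79°

SEIS-26: φ = +37.90750°, λ = -139.48806°
OC-86: φ = -40.88500°, λ = -139.18361°
Δφ = -78.7925°,  Δλ = 0.3044°
a = sin²(Δφ/2) + cos φ₁ cos φ₂ sin²(Δλ/2) = 0.402823
c = 2·arcsin(√a) = 1.375197 rad = 78.7930°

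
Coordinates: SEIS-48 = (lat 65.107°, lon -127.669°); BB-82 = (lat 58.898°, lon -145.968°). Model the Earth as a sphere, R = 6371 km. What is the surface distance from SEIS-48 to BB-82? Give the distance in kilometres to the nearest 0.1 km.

Δφ = -6.2090°,  Δλ = -18.2990°
a = sin²(Δφ/2) + cos φ₁ cos φ₂ sin²(Δλ/2) = 0.008431
c = 2·arcsin(√a) = 0.183897 rad = 10.5365°
d = R·c = 6371 × 0.183897 = 1171.6 km

1171.6 km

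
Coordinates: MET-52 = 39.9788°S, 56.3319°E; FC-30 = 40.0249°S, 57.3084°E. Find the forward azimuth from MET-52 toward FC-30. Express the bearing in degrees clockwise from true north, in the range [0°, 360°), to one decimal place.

Δλ = 0.9765°
y = sin Δλ · cos φ₂ = 0.013050
x = cos φ₁ sin φ₂ − sin φ₁ cos φ₂ cos Δλ = -0.000876
θ = atan2(y, x) = 93.8404° → 93.8404° (mod 360°)

93.8°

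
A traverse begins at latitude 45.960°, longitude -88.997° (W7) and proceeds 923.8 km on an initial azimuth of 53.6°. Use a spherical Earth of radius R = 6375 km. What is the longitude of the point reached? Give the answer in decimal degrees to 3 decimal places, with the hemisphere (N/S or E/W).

78.483°W

δ = d/R = 923.8/6375 = 0.144910 rad
φ₂ = arcsin(sin φ₁ cos δ + cos φ₁ sin δ cos θ)
   = arcsin(0.71885·0.98952 + 0.69516·0.14440·0.59342) = 50.43385°
λ₂ = λ₁ + atan2(sin θ sin δ cos φ₁, cos δ − sin φ₁ sin φ₂) = -78.48319°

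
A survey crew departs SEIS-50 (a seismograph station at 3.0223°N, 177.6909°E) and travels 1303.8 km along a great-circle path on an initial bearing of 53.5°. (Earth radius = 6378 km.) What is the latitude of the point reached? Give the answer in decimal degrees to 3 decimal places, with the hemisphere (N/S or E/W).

δ = d/R = 1303.8/6378 = 0.204421 rad
φ₂ = arcsin(sin φ₁ cos δ + cos φ₁ sin δ cos θ)
   = arcsin(0.05272·0.97918 + 0.99861·0.20300·0.59482) = 9.91624°
λ₂ = λ₁ + atan2(sin θ sin δ cos φ₁, cos δ − sin φ₁ sin φ₂) = -172.77362°

9.916°N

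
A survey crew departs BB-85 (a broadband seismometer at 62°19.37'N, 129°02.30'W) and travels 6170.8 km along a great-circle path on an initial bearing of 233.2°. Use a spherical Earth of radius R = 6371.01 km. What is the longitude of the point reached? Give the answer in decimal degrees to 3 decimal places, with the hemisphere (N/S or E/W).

172.336°W

BB-85: φ = +62.32283°, λ = -129.03833°
δ = d/R = 6170.8/6371.01 = 0.968575 rad
φ₂ = arcsin(sin φ₁ cos δ + cos φ₁ sin δ cos θ)
   = arcsin(0.88558·0.56647 + 0.46449·0.82408·-0.59902) = 15.80511°
λ₂ = λ₁ + atan2(sin θ sin δ cos φ₁, cos δ − sin φ₁ sin φ₂) = -172.33637°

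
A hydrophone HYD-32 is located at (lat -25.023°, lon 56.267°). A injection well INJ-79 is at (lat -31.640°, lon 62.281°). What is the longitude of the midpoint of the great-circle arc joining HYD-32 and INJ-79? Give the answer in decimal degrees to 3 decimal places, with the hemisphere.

Bx = cos φ₂ cos Δλ = 0.846675,  By = cos φ₂ sin Δλ = 0.089198
φₘ = atan2(sin φ₁ + sin φ₂, √((cos φ₁ + Bx)² + By²)) = -28.36446°
λₘ = λ₁ + atan2(By, cos φ₁ + Bx) = 59.18019°

59.180°E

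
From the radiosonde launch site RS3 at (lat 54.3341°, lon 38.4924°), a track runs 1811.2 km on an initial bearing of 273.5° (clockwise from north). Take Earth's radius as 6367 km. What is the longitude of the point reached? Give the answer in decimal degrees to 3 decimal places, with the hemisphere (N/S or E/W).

11.320°E

δ = d/R = 1811.2/6367 = 0.284467 rad
φ₂ = arcsin(sin φ₁ cos δ + cos φ₁ sin δ cos θ)
   = arcsin(0.81243·0.95981 + 0.58306·0.28065·0.06105) = 52.16400°
λ₂ = λ₁ + atan2(sin θ sin δ cos φ₁, cos δ − sin φ₁ sin φ₂) = 11.32003°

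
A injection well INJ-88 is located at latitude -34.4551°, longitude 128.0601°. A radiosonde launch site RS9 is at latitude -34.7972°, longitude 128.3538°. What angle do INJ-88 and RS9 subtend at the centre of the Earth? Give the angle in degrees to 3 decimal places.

Δφ = -0.3421°,  Δλ = 0.2937°
a = sin²(Δφ/2) + cos φ₁ cos φ₂ sin²(Δλ/2) = 0.000013
c = 2·arcsin(√a) = 0.007310 rad = 0.4189°

0.419°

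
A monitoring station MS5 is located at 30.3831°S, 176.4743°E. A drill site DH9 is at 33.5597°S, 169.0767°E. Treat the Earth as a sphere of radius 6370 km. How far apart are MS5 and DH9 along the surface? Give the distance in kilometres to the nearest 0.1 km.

781.7 km

Δφ = -3.1766°,  Δλ = -7.3976°
a = sin²(Δφ/2) + cos φ₁ cos φ₂ sin²(Δλ/2) = 0.003760
c = 2·arcsin(√a) = 0.122714 rad = 7.0310°
d = R·c = 6370 × 0.122714 = 781.7 km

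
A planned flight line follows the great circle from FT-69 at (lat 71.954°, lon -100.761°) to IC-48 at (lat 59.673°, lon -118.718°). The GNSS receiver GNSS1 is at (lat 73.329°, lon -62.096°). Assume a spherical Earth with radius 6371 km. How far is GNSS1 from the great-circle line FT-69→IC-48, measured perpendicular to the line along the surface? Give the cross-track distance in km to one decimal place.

δ₁₃ = central angle FT-69→GNSS1 = 0.199160 rad  (haversine)
θ₁₃ = bearing FT-69→GNSS1 = 64.946°,  θ₁₂ = bearing FT-69→IC-48 = 219.430°
dₓₜ = R·arcsin(sin δ₁₃ · sin(θ₁₃ − θ₁₂)) = 6371·arcsin(0.19785·sin(-154.484°)) = -543.633 km
|dₓₜ| = 543.633 km

543.6 km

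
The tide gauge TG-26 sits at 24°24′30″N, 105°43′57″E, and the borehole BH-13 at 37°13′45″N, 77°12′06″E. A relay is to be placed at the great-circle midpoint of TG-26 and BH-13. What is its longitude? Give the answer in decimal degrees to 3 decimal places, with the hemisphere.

92.443°E

TG-26: φ = +24.40833°, λ = +105.73250°
BH-13: φ = +37.22917°, λ = +77.20167°
Bx = cos φ₂ cos Δλ = 0.699529,  By = cos φ₂ sin Δλ = -0.380301
φₘ = atan2(sin φ₁ + sin φ₂, √((cos φ₁ + Bx)² + By²)) = 31.61040°
λₘ = λ₁ + atan2(By, cos φ₁ + Bx) = 92.44339°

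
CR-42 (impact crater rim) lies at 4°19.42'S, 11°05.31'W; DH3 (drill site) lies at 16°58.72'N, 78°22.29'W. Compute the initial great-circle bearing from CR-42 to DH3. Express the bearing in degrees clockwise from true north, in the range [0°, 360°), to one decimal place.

CR-42: φ = -4.32367°, λ = -11.08850°
DH3: φ = +16.97867°, λ = -78.37150°
Δλ = -67.2830°
y = sin Δλ · cos φ₂ = -0.882218
x = cos φ₁ sin φ₂ − sin φ₁ cos φ₂ cos Δλ = 0.319030
θ = atan2(y, x) = -70.1189° → 289.8811° (mod 360°)

289.9°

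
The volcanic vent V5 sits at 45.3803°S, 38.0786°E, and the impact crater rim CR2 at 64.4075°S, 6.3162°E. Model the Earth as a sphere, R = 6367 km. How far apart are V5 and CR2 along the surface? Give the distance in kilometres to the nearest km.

Δφ = -19.0272°,  Δλ = -31.7624°
a = sin²(Δφ/2) + cos φ₁ cos φ₂ sin²(Δλ/2) = 0.050038
c = 2·arcsin(√a) = 0.451201 rad = 25.8519°
d = R·c = 6367 × 0.451201 = 2872.8 km

2873 km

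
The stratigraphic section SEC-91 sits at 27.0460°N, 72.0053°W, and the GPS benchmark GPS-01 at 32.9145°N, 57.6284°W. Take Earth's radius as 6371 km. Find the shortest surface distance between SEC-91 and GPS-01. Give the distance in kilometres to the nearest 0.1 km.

1528.9 km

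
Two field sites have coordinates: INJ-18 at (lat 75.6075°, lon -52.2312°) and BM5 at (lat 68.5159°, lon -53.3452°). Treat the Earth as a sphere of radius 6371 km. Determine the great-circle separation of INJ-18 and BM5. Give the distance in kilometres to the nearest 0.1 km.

Δφ = -7.0916°,  Δλ = -1.1140°
a = sin²(Δφ/2) + cos φ₁ cos φ₂ sin²(Δλ/2) = 0.003834
c = 2·arcsin(√a) = 0.123911 rad = 7.0996°
d = R·c = 6371 × 0.123911 = 789.4 km

789.4 km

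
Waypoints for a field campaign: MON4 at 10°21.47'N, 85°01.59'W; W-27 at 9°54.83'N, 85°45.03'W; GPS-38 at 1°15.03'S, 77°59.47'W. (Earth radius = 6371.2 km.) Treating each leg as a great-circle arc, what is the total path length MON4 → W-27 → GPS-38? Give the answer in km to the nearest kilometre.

1603 km

MON4: φ = +10.35783°, λ = -85.02650°
W-27: φ = +9.91383°, λ = -85.75050°
GPS-38: φ = -1.25050°, λ = -77.99117°
MON4→W-27: c = 0.014655 rad, d = 93.37 km
W-27→GPS-38: c = 0.236949 rad, d = 1509.65 km
Total = 93.37 + 1509.65 = 1603.02 km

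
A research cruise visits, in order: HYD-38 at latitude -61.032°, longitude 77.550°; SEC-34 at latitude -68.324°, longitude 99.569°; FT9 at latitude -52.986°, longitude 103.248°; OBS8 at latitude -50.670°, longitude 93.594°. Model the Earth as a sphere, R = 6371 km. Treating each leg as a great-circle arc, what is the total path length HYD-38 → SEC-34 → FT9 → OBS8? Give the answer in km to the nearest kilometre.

3740 km

HYD-38→SEC-34: c = 0.205965 rad, d = 1312.20 km
SEC-34→FT9: c = 0.269426 rad, d = 1716.51 km
FT9→OBS8: c = 0.111594 rad, d = 710.96 km
Total = 1312.20 + 1716.51 + 710.96 = 3739.68 km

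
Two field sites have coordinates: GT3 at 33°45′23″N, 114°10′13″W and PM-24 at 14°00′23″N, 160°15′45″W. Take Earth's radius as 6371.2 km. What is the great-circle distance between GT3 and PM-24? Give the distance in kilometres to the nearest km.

GT3: φ = +33.75639°, λ = -114.17028°
PM-24: φ = +14.00639°, λ = -160.26250°
Δφ = -19.7500°,  Δλ = -46.0922°
a = sin²(Δφ/2) + cos φ₁ cos φ₂ sin²(Δλ/2) = 0.153037
c = 2·arcsin(√a) = 0.803870 rad = 46.0583°
d = R·c = 6371.2 × 0.803870 = 5121.6 km

5122 km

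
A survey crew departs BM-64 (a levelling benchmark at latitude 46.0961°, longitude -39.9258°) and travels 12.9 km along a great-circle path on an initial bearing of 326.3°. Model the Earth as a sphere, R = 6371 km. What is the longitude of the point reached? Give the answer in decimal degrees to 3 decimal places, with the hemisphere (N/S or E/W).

δ = d/R = 12.9/6371 = 0.002025 rad
φ₂ = arcsin(sin φ₁ cos δ + cos φ₁ sin δ cos θ)
   = arcsin(0.72050·1.00000 + 0.69345·0.00202·0.83195) = 46.19258°
λ₂ = λ₁ + atan2(sin θ sin δ cos φ₁, cos δ − sin φ₁ sin φ₂) = -40.01879°

40.019°W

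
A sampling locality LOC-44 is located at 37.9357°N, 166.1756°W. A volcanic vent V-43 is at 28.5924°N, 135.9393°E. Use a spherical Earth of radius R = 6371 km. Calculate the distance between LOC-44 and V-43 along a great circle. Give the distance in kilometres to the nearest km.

Δφ = -9.3433°,  Δλ = -57.8851°
a = sin²(Δφ/2) + cos φ₁ cos φ₂ sin²(Δλ/2) = 0.168814
c = 2·arcsin(√a) = 0.846816 rad = 48.5190°
d = R·c = 6371 × 0.846816 = 5395.1 km

5395 km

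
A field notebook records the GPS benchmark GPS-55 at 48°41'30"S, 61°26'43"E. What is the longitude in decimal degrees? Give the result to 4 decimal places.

61° + 26′/60 + 43″/3600 = 61 + 0.43333 + 0.01194 = 61.4453°

61.4453°E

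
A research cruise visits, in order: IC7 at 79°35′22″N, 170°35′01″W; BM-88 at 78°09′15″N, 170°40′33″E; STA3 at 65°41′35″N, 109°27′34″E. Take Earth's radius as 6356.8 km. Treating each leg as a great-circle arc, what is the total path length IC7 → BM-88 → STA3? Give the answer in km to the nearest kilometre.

IC7: φ = +79.58944°, λ = -170.58361°
BM-88: φ = +78.15417°, λ = +170.67583°
STA3: φ = +65.69306°, λ = +109.45944°
IC7→BM-88: c = 0.067546 rad, d = 429.38 km
BM-88→STA3: c = 0.369160 rad, d = 2346.68 km
Total = 429.38 + 2346.68 = 2776.05 km

2776 km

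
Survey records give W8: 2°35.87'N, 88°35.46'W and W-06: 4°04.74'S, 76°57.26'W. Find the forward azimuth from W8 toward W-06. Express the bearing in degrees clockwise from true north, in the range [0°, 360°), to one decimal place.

119.8°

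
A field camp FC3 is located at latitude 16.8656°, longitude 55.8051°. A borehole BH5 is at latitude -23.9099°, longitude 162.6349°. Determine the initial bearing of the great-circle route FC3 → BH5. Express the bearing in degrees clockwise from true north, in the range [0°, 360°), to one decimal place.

109.6°

Δλ = 106.8298°
y = sin Δλ · cos φ₂ = 0.875029
x = cos φ₁ sin φ₂ − sin φ₁ cos φ₂ cos Δλ = -0.311075
θ = atan2(y, x) = 109.5704° → 109.5704° (mod 360°)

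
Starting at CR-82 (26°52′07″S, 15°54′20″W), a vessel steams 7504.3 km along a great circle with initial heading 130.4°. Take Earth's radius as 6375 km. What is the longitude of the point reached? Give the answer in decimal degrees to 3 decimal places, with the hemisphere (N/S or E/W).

68.278°E

CR-82: φ = -26.86861°, λ = -15.90556°
δ = d/R = 7504.3/6375 = 1.177145 rad
φ₂ = arcsin(sin φ₁ cos δ + cos φ₁ sin δ cos θ)
   = arcsin(-0.45195·0.38356 + 0.89205·0.92351·-0.64812) = -45.01419°
λ₂ = λ₁ + atan2(sin θ sin δ cos φ₁, cos δ − sin φ₁ sin φ₂) = 68.27782°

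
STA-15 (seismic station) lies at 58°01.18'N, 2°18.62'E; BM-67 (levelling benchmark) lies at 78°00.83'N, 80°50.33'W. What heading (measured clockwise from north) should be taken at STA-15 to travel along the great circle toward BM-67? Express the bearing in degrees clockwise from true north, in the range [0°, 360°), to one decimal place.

337.5°

STA-15: φ = +58.01967°, λ = +2.31033°
BM-67: φ = +78.01383°, λ = -80.83883°
Δλ = -83.1492°
y = sin Δλ · cos φ₂ = -0.206193
x = cos φ₁ sin φ₂ − sin φ₁ cos φ₂ cos Δλ = 0.497068
θ = atan2(y, x) = -22.5295° → 337.4705° (mod 360°)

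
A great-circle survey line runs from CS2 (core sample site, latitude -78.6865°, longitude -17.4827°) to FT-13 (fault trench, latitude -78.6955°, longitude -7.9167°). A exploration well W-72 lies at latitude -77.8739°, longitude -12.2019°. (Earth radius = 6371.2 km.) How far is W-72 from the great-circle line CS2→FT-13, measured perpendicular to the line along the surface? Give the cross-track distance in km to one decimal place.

δ₁₃ = central angle CS2→W-72 = 0.023473 rad  (haversine)
θ₁₃ = bearing CS2→W-72 = 55.459°,  θ₁₂ = bearing CS2→FT-13 = 94.965°
dₓₜ = R·arcsin(sin δ₁₃ · sin(θ₁₃ − θ₁₂)) = 6371.2·arcsin(0.02347·sin(-39.505°)) = -95.132 km
|dₓₜ| = 95.132 km

95.1 km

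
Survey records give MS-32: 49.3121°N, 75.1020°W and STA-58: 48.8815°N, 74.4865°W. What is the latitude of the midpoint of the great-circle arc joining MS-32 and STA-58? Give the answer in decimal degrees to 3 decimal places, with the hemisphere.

49.097°N

Bx = cos φ₂ cos Δλ = 0.657581,  By = cos φ₂ sin Δλ = 0.007064
φₘ = atan2(sin φ₁ + sin φ₂, √((cos φ₁ + Bx)² + By²)) = 49.09721°
λₘ = λ₁ + atan2(By, cos φ₁ + Bx) = -74.79292°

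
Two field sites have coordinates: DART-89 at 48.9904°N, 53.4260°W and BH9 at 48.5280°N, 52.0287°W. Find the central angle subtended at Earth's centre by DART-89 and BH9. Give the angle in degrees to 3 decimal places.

1.031°

Δφ = -0.4624°,  Δλ = 1.3973°
a = sin²(Δφ/2) + cos φ₁ cos φ₂ sin²(Δλ/2) = 0.000081
c = 2·arcsin(√a) = 0.017988 rad = 1.0307°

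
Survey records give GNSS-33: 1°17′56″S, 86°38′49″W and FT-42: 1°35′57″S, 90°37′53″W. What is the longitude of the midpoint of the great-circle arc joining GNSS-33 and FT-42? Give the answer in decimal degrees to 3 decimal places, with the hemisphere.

88.639°W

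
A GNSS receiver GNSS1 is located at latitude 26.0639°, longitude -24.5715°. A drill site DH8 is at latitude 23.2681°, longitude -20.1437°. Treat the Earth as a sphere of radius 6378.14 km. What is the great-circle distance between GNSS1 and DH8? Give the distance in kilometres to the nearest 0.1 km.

Δφ = -2.7958°,  Δλ = 4.4278°
a = sin²(Δφ/2) + cos φ₁ cos φ₂ sin²(Δλ/2) = 0.001827
c = 2·arcsin(√a) = 0.085505 rad = 4.8991°
d = R·c = 6378.14 × 0.085505 = 545.4 km

545.4 km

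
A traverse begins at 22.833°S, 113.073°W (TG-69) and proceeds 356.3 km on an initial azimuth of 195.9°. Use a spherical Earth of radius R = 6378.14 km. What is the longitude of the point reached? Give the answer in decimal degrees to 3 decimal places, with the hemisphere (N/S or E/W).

114.047°W

δ = d/R = 356.3/6378.14 = 0.055863 rad
φ₂ = arcsin(sin φ₁ cos δ + cos φ₁ sin δ cos θ)
   = arcsin(-0.38805·0.99844 + 0.92164·0.05583·-0.96174) = -25.90823°
λ₂ = λ₁ + atan2(sin θ sin δ cos φ₁, cos δ − sin φ₁ sin φ₂) = -114.04738°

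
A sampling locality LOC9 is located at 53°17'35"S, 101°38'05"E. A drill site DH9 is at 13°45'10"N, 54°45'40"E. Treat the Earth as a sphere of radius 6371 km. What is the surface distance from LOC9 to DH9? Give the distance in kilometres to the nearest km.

8684 km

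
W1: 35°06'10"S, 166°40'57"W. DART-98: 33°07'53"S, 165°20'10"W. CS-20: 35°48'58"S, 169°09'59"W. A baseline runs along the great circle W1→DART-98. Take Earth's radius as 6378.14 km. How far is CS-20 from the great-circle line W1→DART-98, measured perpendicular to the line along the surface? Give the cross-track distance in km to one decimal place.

W1: φ = -35.10278°, λ = -166.68250°
DART-98: φ = -33.13139°, λ = -165.33611°
CS-20: φ = -35.81611°, λ = -169.16639°
δ₁₃ = central angle W1→CS-20 = 0.037440 rad  (haversine)
θ₁₃ = bearing W1→CS-20 = 249.861°,  θ₁₂ = bearing W1→DART-98 = 29.865°
dₓₜ = R·arcsin(sin δ₁₃ · sin(θ₁₃ − θ₁₂)) = 6378.14·arcsin(0.03743·sin(219.996°)) = -153.465 km
|dₓₜ| = 153.465 km

153.5 km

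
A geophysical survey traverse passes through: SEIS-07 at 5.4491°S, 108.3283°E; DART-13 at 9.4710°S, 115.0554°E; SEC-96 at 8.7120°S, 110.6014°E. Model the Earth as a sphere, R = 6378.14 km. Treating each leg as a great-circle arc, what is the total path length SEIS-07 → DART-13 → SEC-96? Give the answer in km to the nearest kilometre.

1364 km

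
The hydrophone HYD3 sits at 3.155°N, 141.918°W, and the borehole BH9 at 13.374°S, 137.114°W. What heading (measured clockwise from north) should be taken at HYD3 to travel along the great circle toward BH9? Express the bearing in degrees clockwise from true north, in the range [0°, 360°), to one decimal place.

164.0°

Δλ = 4.8040°
y = sin Δλ · cos φ₂ = 0.081476
x = cos φ₁ sin φ₂ − sin φ₁ cos φ₂ cos Δλ = -0.284313
θ = atan2(y, x) = 164.0091° → 164.0091° (mod 360°)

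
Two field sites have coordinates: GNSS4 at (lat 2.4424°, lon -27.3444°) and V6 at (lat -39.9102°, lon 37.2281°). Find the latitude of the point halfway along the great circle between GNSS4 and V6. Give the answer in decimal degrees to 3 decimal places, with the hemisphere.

Bx = cos φ₂ cos Δλ = 0.329348,  By = cos φ₂ sin Δλ = 0.692746
φₘ = atan2(sin φ₁ + sin φ₂, √((cos φ₁ + Bx)² + By²)) = -21.79103°
λₘ = λ₁ + atan2(By, cos φ₁ + Bx) = 0.19646°

21.791°S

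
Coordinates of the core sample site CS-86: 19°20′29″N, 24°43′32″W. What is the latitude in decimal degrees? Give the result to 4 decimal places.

19° + 20′/60 + 29″/3600 = 19 + 0.33333 + 0.00806 = 19.3414°

19.3414°N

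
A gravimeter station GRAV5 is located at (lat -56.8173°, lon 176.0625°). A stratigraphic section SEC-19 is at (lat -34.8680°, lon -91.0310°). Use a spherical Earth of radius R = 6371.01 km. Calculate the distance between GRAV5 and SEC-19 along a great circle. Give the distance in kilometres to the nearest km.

6993 km

Δφ = 21.9493°,  Δλ = 92.9065°
a = sin²(Δφ/2) + cos φ₁ cos φ₂ sin²(Δλ/2) = 0.272154
c = 2·arcsin(√a) = 1.097646 rad = 62.8905°
d = R·c = 6371.01 × 1.097646 = 6993.1 km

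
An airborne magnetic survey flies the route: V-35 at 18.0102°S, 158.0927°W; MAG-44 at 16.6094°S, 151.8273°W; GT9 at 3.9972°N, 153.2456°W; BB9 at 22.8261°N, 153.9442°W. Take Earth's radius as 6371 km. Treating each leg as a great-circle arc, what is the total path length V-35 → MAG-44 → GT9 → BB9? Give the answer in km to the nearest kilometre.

V-35→MAG-44: c = 0.107216 rad, d = 683.07 km
MAG-44→GT9: c = 0.360484 rad, d = 2296.65 km
GT9→BB9: c = 0.328838 rad, d = 2095.03 km
Total = 683.07 + 2296.65 + 2095.03 = 5074.75 km

5075 km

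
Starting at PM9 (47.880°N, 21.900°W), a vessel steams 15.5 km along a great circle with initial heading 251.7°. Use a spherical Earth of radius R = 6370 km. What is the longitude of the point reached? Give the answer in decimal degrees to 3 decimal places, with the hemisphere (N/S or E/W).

22.097°W

δ = d/R = 15.5/6370 = 0.002433 rad
φ₂ = arcsin(sin φ₁ cos δ + cos φ₁ sin δ cos θ)
   = arcsin(0.74174·1.00000 + 0.67069·0.00243·-0.31399) = 47.83606°
λ₂ = λ₁ + atan2(sin θ sin δ cos φ₁, cos δ − sin φ₁ sin φ₂) = -22.09719°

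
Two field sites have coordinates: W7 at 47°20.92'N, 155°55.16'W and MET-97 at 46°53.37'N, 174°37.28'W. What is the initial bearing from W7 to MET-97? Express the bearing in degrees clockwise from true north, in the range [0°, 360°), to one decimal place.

274.8°

W7: φ = +47.34867°, λ = -155.91933°
MET-97: φ = +46.88950°, λ = -174.62133°
Δλ = -18.7020°
y = sin Δλ · cos φ₂ = -0.219132
x = cos φ₁ sin φ₂ − sin φ₁ cos φ₂ cos Δλ = 0.018526
θ = atan2(y, x) = -85.1676° → 274.8324° (mod 360°)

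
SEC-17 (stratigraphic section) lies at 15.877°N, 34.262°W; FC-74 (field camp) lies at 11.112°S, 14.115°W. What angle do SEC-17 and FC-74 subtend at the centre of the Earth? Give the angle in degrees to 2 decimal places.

Δφ = -26.9890°,  Δλ = 20.1470°
a = sin²(Δφ/2) + cos φ₁ cos φ₂ sin²(Δλ/2) = 0.083328
c = 2·arcsin(√a) = 0.585667 rad = 33.5563°

33.56°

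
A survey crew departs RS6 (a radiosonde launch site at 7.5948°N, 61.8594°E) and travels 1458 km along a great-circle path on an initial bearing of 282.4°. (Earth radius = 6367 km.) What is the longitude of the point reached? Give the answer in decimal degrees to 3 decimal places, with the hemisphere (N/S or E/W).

48.841°E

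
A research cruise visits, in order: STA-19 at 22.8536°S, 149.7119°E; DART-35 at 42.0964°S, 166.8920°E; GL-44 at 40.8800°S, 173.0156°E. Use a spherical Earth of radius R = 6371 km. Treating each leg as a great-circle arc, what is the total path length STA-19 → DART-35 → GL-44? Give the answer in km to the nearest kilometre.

STA-19→DART-35: c = 0.418692 rad, d = 2667.49 km
DART-35→GL-44: c = 0.082807 rad, d = 527.56 km
Total = 2667.49 + 527.56 = 3195.05 km

3195 km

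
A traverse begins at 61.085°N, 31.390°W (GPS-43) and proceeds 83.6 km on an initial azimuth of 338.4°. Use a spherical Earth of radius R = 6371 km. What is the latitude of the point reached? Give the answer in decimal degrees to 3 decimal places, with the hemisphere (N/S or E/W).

61.783°N

δ = d/R = 83.6/6371 = 0.013122 rad
φ₂ = arcsin(sin φ₁ cos δ + cos φ₁ sin δ cos θ)
   = arcsin(0.87534·0.99991 + 0.48351·0.01312·0.92978) = 61.78280°
λ₂ = λ₁ + atan2(sin θ sin δ cos φ₁, cos δ − sin φ₁ sin φ₂) = -31.97536°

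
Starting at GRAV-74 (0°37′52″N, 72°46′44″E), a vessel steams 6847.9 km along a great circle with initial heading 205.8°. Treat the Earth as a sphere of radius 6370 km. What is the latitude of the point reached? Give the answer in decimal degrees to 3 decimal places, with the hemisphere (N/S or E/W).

GRAV-74: φ = +0.63111°, λ = +72.77889°
δ = d/R = 6847.9/6370 = 1.075024 rad
φ₂ = arcsin(sin φ₁ cos δ + cos φ₁ sin δ cos θ)
   = arcsin(0.01101·0.47571 + 0.99994·0.87960·-0.90032) = -51.87203°
λ₂ = λ₁ + atan2(sin θ sin δ cos φ₁, cos δ − sin φ₁ sin φ₂) = 34.45926°

51.872°S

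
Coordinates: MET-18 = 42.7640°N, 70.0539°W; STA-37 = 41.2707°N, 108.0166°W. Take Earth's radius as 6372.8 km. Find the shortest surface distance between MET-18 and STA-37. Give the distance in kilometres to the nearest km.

3115 km

Δφ = -1.4933°,  Δλ = -37.9627°
a = sin²(Δφ/2) + cos φ₁ cos φ₂ sin²(Δλ/2) = 0.058546
c = 2·arcsin(√a) = 0.488778 rad = 28.0049°
d = R·c = 6372.8 × 0.488778 = 3114.9 km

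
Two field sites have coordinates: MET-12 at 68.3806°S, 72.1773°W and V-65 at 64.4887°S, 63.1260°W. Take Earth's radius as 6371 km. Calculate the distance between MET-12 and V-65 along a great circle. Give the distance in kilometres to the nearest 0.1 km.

Δφ = 3.8919°,  Δλ = 9.0513°
a = sin²(Δφ/2) + cos φ₁ cos φ₂ sin²(Δλ/2) = 0.002141
c = 2·arcsin(√a) = 0.092576 rad = 5.3042°
d = R·c = 6371 × 0.092576 = 589.8 km

589.8 km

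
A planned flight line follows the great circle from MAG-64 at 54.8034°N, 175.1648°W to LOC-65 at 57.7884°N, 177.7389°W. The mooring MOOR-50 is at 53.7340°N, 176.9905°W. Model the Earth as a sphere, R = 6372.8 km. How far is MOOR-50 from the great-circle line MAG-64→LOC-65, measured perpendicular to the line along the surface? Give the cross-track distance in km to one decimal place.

δ₁₃ = central angle MAG-64→MOOR-50 = 0.026354 rad  (haversine)
θ₁₃ = bearing MAG-64→MOOR-50 = 225.658°,  θ₁₂ = bearing MAG-64→LOC-65 = 335.493°
dₓₜ = R·arcsin(sin δ₁₃ · sin(θ₁₃ − θ₁₂)) = 6372.8·arcsin(0.02635·sin(-109.835°)) = -157.984 km
|dₓₜ| = 157.984 km

158.0 km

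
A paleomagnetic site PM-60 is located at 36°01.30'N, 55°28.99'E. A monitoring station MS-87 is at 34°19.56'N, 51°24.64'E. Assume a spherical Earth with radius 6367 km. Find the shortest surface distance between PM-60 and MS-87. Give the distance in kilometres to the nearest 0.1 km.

PM-60: φ = +36.02167°, λ = +55.48317°
MS-87: φ = +34.32600°, λ = +51.41067°
Δφ = -1.6957°,  Δλ = -4.0725°
a = sin²(Δφ/2) + cos φ₁ cos φ₂ sin²(Δλ/2) = 0.001062
c = 2·arcsin(√a) = 0.065195 rad = 3.7354°
d = R·c = 6367 × 0.065195 = 415.1 km

415.1 km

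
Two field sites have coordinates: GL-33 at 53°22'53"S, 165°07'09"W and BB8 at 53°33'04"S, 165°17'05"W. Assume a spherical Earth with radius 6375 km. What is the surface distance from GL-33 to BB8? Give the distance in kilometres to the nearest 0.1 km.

21.8 km

GL-33: φ = -53.38139°, λ = -165.11917°
BB8: φ = -53.55111°, λ = -165.28472°
Δφ = -0.1697°,  Δλ = -0.1656°
a = sin²(Δφ/2) + cos φ₁ cos φ₂ sin²(Δλ/2) = 0.000003
c = 2·arcsin(√a) = 0.003425 rad = 0.1963°
d = R·c = 6375 × 0.003425 = 21.8 km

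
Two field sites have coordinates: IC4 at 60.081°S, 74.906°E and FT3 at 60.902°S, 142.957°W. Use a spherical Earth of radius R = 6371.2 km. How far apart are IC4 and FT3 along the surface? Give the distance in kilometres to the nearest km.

Δφ = -0.8210°,  Δλ = 142.1370°
a = sin²(Δφ/2) + cos φ₁ cos φ₂ sin²(Δλ/2) = 0.217077
c = 2·arcsin(√a) = 0.969337 rad = 55.5389°
d = R·c = 6371.2 × 0.969337 = 6175.8 km

6176 km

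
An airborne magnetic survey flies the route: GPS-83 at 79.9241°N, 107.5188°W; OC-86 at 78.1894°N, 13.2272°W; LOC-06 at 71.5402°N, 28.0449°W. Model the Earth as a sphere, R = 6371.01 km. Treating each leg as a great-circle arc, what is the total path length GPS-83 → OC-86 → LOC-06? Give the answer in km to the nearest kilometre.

2634 km

GPS-83→OC-86: c = 0.280008 rad, d = 1783.93 km
OC-86→LOC-06: c = 0.133377 rad, d = 849.75 km
Total = 1783.93 + 849.75 = 2633.68 km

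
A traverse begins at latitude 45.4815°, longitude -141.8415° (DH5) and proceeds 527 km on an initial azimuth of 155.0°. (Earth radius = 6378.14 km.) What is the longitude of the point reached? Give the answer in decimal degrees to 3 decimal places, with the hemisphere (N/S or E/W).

δ = d/R = 527/6378.14 = 0.082626 rad
φ₂ = arcsin(sin φ₁ cos δ + cos φ₁ sin δ cos θ)
   = arcsin(0.71302·0.99659 + 0.70114·0.08253·-0.90631) = 41.15869°
λ₂ = λ₁ + atan2(sin θ sin δ cos φ₁, cos δ − sin φ₁ sin φ₂) = -139.18618°

139.186°W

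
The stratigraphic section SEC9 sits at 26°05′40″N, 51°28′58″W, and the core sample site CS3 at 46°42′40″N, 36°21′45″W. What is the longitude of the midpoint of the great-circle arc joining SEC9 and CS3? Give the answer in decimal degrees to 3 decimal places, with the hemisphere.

SEC9: φ = +26.09444°, λ = -51.48278°
CS3: φ = +46.71111°, λ = -36.36250°
Bx = cos φ₂ cos Δλ = 0.661939,  By = cos φ₂ sin Δλ = 0.178856
φₘ = atan2(sin φ₁ + sin φ₂, √((cos φ₁ + Bx)² + By²)) = 36.63768°
λₘ = λ₁ + atan2(By, cos φ₁ + Bx) = -44.94233°

44.942°W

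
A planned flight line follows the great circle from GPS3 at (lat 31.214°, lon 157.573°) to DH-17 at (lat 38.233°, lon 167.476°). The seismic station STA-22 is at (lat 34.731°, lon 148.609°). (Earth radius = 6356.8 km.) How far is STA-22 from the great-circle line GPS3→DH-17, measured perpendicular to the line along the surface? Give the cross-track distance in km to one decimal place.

δ₁₃ = central angle GPS3→STA-22 = 0.144818 rad  (haversine)
θ₁₃ = bearing GPS3→STA-22 = 297.460°,  θ₁₂ = bearing GPS3→DH-17 = 46.485°
dₓₜ = R·arcsin(sin δ₁₃ · sin(θ₁₃ − θ₁₂)) = 6356.8·arcsin(0.14431·sin(250.975°)) = -869.969 km
|dₓₜ| = 869.969 km

870.0 km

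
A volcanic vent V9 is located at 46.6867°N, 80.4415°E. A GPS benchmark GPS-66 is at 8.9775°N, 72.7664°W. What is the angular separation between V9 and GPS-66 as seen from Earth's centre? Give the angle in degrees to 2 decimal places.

119.43°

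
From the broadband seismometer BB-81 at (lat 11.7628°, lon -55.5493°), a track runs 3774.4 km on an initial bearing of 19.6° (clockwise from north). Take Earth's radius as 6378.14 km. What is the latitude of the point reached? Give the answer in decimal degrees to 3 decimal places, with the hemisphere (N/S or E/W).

δ = d/R = 3774.4/6378.14 = 0.591771 rad
φ₂ = arcsin(sin φ₁ cos δ + cos φ₁ sin δ cos θ)
   = arcsin(0.20386·0.82995 + 0.97900·0.55783·0.94206) = 43.13101°
λ₂ = λ₁ + atan2(sin θ sin δ cos φ₁, cos δ − sin φ₁ sin φ₂) = -40.69219°

43.131°N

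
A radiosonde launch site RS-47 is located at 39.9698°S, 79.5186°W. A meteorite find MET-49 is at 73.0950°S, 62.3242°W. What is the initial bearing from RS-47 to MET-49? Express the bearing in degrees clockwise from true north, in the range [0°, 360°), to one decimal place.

171.2°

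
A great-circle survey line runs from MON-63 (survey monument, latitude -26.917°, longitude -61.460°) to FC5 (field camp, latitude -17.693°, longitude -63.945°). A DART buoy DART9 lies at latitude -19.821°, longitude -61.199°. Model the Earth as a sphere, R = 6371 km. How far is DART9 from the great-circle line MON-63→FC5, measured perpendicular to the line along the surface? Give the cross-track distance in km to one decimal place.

223.3 km

δ₁₃ = central angle MON-63→DART9 = 0.123919 rad  (haversine)
θ₁₃ = bearing MON-63→DART9 = 1.987°,  θ₁₂ = bearing MON-63→FC5 = 345.515°
dₓₜ = R·arcsin(sin δ₁₃ · sin(θ₁₃ − θ₁₂)) = 6371·arcsin(0.12360·sin(-343.528°)) = 223.335 km
|dₓₜ| = 223.335 km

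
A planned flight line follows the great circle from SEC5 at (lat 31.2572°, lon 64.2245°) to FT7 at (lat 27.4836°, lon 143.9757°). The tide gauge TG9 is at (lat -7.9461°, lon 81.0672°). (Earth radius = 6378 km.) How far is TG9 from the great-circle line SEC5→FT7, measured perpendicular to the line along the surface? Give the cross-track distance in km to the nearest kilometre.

4692 km

δ₁₃ = central angle SEC5→TG9 = 0.739819 rad  (haversine)
θ₁₃ = bearing SEC5→TG9 = 154.807°,  θ₁₂ = bearing SEC5→FT7 = 70.298°
dₓₜ = R·arcsin(sin δ₁₃ · sin(θ₁₃ − θ₁₂)) = 6378·arcsin(0.67415·sin(84.509°)) = 4691.904 km
|dₓₜ| = 4691.904 km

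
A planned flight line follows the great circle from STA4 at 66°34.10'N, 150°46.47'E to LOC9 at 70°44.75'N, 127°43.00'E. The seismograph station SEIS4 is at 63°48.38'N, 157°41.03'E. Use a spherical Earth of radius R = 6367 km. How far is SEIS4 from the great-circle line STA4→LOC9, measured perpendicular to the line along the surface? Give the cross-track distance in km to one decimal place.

STA4: φ = +66.56833°, λ = +150.77450°
LOC9: φ = +70.74583°, λ = +127.71667°
SEIS4: φ = +63.80633°, λ = +157.68383°
δ₁₃ = central angle STA4→SEIS4 = 0.069820 rad  (haversine)
θ₁₃ = bearing STA4→SEIS4 = 130.434°,  θ₁₂ = bearing STA4→LOC9 = 306.913°
dₓₜ = R·arcsin(sin δ₁₃ · sin(θ₁₃ − θ₁₂)) = 6367·arcsin(0.06976·sin(-176.480°)) = -27.274 km
|dₓₜ| = 27.274 km

27.3 km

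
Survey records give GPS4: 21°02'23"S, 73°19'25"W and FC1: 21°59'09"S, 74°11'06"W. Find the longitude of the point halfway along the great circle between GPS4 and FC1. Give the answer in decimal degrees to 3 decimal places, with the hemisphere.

GPS4: φ = -21.03972°, λ = -73.32361°
FC1: φ = -21.98583°, λ = -74.18500°
Bx = cos φ₂ cos Δλ = 0.927172,  By = cos φ₂ sin Δλ = -0.013940
φₘ = atan2(sin φ₁ + sin φ₂, √((cos φ₁ + Bx)² + By²)) = -21.51333°
λₘ = λ₁ + atan2(By, cos φ₁ + Bx) = -73.75290°

73.753°W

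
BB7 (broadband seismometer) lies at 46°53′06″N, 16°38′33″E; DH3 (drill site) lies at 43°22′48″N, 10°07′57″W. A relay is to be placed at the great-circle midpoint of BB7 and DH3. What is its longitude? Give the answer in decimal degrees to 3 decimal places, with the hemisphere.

2.836°E

BB7: φ = +46.88500°, λ = +16.64250°
DH3: φ = +43.38000°, λ = -10.13250°
Bx = cos φ₂ cos Δλ = 0.648887,  By = cos φ₂ sin Δλ = -0.327421
φₘ = atan2(sin φ₁ + sin φ₂, √((cos φ₁ + Bx)² + By²)) = 45.92081°
λₘ = λ₁ + atan2(By, cos φ₁ + Bx) = 2.83584°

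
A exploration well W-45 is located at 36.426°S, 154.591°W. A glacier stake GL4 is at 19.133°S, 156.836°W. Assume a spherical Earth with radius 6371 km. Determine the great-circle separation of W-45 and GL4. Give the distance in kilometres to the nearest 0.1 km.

Δφ = 17.2930°,  Δλ = -2.2450°
a = sin²(Δφ/2) + cos φ₁ cos φ₂ sin²(Δλ/2) = 0.022893
c = 2·arcsin(√a) = 0.303776 rad = 17.4051°
d = R·c = 6371 × 0.303776 = 1935.4 km

1935.4 km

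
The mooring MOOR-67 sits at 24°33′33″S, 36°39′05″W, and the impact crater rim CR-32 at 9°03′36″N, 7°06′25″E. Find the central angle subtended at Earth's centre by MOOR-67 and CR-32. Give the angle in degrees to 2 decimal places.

54.32°

MOOR-67: φ = -24.55917°, λ = -36.65139°
CR-32: φ = +9.06000°, λ = +7.10694°
Δφ = 33.6192°,  Δλ = 43.7583°
a = sin²(Δφ/2) + cos φ₁ cos φ₂ sin²(Δλ/2) = 0.208361
c = 2·arcsin(√a) = 0.948039 rad = 54.3186°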